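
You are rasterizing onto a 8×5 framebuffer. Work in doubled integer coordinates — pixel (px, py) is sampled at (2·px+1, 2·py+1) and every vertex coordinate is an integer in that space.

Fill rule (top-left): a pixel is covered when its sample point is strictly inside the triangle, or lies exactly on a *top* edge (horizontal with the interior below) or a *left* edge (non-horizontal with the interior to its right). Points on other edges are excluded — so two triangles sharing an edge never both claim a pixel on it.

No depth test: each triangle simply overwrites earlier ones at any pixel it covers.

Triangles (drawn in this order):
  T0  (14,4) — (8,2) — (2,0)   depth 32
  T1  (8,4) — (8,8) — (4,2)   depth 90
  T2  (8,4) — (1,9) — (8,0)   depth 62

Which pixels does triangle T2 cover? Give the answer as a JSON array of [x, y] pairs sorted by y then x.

T0:
  degenerate (2·area = 0) — covers nothing
T1:
  2·area = 16
  edge (8, 4)→(8, 8): d=(0,4) right/bottom  bias=-1
  edge (8, 8)→(4, 2): d=(-4,-6) top-left  bias=+0
  edge (4, 2)→(8, 4): d=(4,2) right/bottom  bias=-1
    (2,1)@(5, 3): e=[12,2,2] → X
    (3,1)@(7, 3): e=[4,14,-2] → .
    (2,2)@(5, 5): e=[12,-6,10] → .
    (3,2)@(7, 5): e=[4,6,6] → X
    (4,2)@(9, 5): e=[-4,18,2] → .
    (3,3)@(7, 7): e=[4,-2,14] → .
  covered (2 px):
    . . . . . . . .
    . . X . . . . .
    . . . X . . . .
    . . . . . . . .
    . . . . . . . .
T2:
  2·area = 28
  edge (8, 4)→(1, 9): d=(-7,5) right/bottom  bias=-1
  edge (1, 9)→(8, 0): d=(7,-9) top-left  bias=+0
  edge (8, 0)→(8, 4): d=(0,4) right/bottom  bias=-1
    (3,1)@(7, 3): e=[12,12,4] → X
    (4,1)@(9, 3): e=[2,30,-4] → .
    (2,2)@(5, 5): e=[8,8,12] → X
    (3,2)@(7, 5): e=[-2,26,4] → .
    (1,3)@(3, 7): e=[4,4,20] → X
    (2,3)@(5, 7): e=[-6,22,12] → .
    (0,4)@(1, 9): e=[0,0,28] → .  [on edge]
    (1,4)@(3, 9): e=[-10,18,20] → .
  covered (3 px):
    . . . . . . . .
    . . . X . . . .
    . . X . . . . .
    . X . . . . . .
    . . . . . . . .

Answer: [[3,1],[2,2],[1,3]]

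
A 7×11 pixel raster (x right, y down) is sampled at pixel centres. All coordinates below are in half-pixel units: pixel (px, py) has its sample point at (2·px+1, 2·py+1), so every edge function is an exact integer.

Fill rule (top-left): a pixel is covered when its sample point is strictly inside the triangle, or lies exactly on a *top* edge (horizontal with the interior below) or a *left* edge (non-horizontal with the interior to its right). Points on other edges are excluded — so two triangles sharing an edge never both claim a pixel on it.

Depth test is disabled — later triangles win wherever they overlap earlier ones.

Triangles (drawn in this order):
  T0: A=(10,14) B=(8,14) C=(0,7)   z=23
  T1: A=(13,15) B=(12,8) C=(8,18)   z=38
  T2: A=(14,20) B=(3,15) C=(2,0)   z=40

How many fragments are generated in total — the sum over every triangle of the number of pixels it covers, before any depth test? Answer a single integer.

T0:
  2·area = 14
  edge (10, 14)→(8, 14): d=(-2,0) right/bottom  bias=-1
  edge (8, 14)→(0, 7): d=(-8,-7) top-left  bias=+0
  edge (0, 7)→(10, 14): d=(10,7) right/bottom  bias=-1
    (2,5)@(5, 11): e=[6,3,5] → █
    (3,5)@(7, 11): e=[6,17,-9] → ·
    (2,6)@(5, 13): e=[2,-13,25] → ·
    (3,6)@(7, 13): e=[2,1,11] → █
    (4,6)@(9, 13): e=[2,15,-3] → ·
    (3,7)@(7, 15): e=[-2,-15,31] → ·
  covered (2 px):
    · · · · · · ·
    · · · · · · ·
    · · · · · · ·
    · · · · · · ·
    · · · · · · ·
    · · █ · · · ·
    · · · █ · · ·
    · · · · · · ·
    · · · · · · ·
    · · · · · · ·
    · · · · · · ·
T1:
  2·area = 38  (B↔C swapped to make it positive)
  edge (13, 15)→(8, 18): d=(-5,3) right/bottom  bias=-1
  edge (8, 18)→(12, 8): d=(4,-10) top-left  bias=+0
  edge (12, 8)→(13, 15): d=(1,7) right/bottom  bias=-1
    (5,0)@(11, 1): e=[76,-38,0] → ·  [on edge]
    (5,5)@(11, 11): e=[26,2,10] → █
    (6,5)@(13, 11): e=[20,22,-4] → ·
    (5,6)@(11, 13): e=[16,10,12] → █
    (6,6)@(13, 13): e=[10,30,-2] → ·
    (5,7)@(11, 15): e=[6,18,14] → █
    (6,7)@(13, 15): e=[0,38,0] → ·  [on edge]
    (4,8)@(9, 17): e=[2,6,30] → █
    (5,8)@(11, 17): e=[-4,26,16] → ·
    (4,9)@(9, 19): e=[-8,14,32] → ·
    (1,10)@(3, 21): e=[0,-38,76] → ·  [on edge]
  covered (4 px):
    · · · · · · ·
    · · · · · · ·
    · · · · · · ·
    · · · · · · ·
    · · · · · · ·
    · · · · · █ ·
    · · · · · █ ·
    · · · · · █ ·
    · · · · █ · ·
    · · · · · · ·
    · · · · · · ·
T2:
  2·area = 160
  edge (14, 20)→(3, 15): d=(-11,-5) top-left  bias=+0
  edge (3, 15)→(2, 0): d=(-1,-15) top-left  bias=+0
  edge (2, 0)→(14, 20): d=(12,20) right/bottom  bias=-1
    (1,1)@(3, 3): e=[132,12,16] → █
    (2,1)@(5, 3): e=[142,42,-24] → ·
    (1,2)@(3, 5): e=[110,10,40] → █
    (2,2)@(5, 5): e=[120,40,0] → ·  [on edge]
    (1,3)@(3, 7): e=[88,8,64] → █
    (2,3)@(5, 7): e=[98,38,24] → █
    (3,3)@(7, 7): e=[108,68,-16] → ·
    (1,4)@(3, 9): e=[66,6,88] → █
    (3,4)@(7, 9): e=[86,66,8] → █
    (4,4)@(9, 9): e=[96,96,-32] → ·
    (1,5)@(3, 11): e=[44,4,112] → █
    (4,5)@(9, 11): e=[74,94,-8] → ·
    (1,7)@(3, 15): e=[0,0,160] → █  [on edge]
    (5,7)@(11, 15): e=[40,120,0] → ·  [on edge]
  covered (21 px):
    · · · · · · ·
    · █ · · · · ·
    · █ · · · · ·
    · █ █ · · · ·
    · █ █ █ · · ·
    · █ █ █ · · ·
    · █ █ █ █ · ·
    · █ █ █ █ · ·
    · · · · █ █ ·
    · · · · · · █
    · · · · · · ·

Answer: 27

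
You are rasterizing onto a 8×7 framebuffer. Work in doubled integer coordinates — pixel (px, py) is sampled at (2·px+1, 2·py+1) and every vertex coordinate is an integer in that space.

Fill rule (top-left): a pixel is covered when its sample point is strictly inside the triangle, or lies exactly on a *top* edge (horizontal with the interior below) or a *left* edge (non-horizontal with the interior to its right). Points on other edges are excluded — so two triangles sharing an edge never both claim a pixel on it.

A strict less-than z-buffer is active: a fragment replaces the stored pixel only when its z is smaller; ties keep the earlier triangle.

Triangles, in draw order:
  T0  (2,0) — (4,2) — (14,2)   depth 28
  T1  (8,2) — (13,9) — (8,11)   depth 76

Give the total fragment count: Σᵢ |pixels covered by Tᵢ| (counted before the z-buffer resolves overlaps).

T0:
  2·area = 20  (B↔C swapped to make it positive)
  edge (2, 0)→(14, 2): d=(12,2) right/bottom  bias=-1
  edge (14, 2)→(4, 2): d=(-10,0) right/bottom  bias=-1
  edge (4, 2)→(2, 0): d=(-2,-2) top-left  bias=+0
    (1,0)@(3, 1): e=[10,10,0] → X  [on edge]
    (2,0)@(5, 1): e=[6,10,4] → X
    (3,0)@(7, 1): e=[2,10,8] → X
    (4,0)@(9, 1): e=[-2,10,12] → .
    (1,1)@(3, 3): e=[34,-10,-4] → .
    (2,1)@(5, 3): e=[30,-10,0] → .  [on edge]
    (3,1)@(7, 3): e=[26,-10,4] → .
    (3,2)@(7, 5): e=[50,-30,0] → .  [on edge]
    (4,3)@(9, 7): e=[70,-50,0] → .  [on edge]
    (5,4)@(11, 9): e=[90,-70,0] → .  [on edge]
    (6,5)@(13, 11): e=[110,-90,0] → .  [on edge]
    (7,6)@(15, 13): e=[130,-110,0] → .  [on edge]
  covered (3 px):
    . X X X . . . .
    . . . . . . . .
    . . . . . . . .
    . . . . . . . .
    . . . . . . . .
    . . . . . . . .
    . . . . . . . .
T1:
  2·area = 45
  edge (8, 2)→(13, 9): d=(5,7) right/bottom  bias=-1
  edge (13, 9)→(8, 11): d=(-5,2) right/bottom  bias=-1
  edge (8, 11)→(8, 2): d=(0,-9) top-left  bias=+0
    (4,2)@(9, 5): e=[8,28,9] → X
    (5,2)@(11, 5): e=[-6,24,27] → .
    (4,3)@(9, 7): e=[18,18,9] → X
    (5,3)@(11, 7): e=[4,14,27] → X
    (6,3)@(13, 7): e=[-10,10,45] → .
    (4,4)@(9, 9): e=[28,8,9] → X
    (6,4)@(13, 9): e=[0,0,45] → .  [on edge]
    (4,5)@(9, 11): e=[38,-2,9] → .
    (5,5)@(11, 11): e=[24,-6,27] → .
    (1,6)@(3, 13): e=[90,0,-45] → .  [on edge]
  covered (5 px):
    . . . . . . . .
    . . . . . . . .
    . . . . X . . .
    . . . . X X . .
    . . . . X X . .
    . . . . . . . .
    . . . . . . . .

Final: 8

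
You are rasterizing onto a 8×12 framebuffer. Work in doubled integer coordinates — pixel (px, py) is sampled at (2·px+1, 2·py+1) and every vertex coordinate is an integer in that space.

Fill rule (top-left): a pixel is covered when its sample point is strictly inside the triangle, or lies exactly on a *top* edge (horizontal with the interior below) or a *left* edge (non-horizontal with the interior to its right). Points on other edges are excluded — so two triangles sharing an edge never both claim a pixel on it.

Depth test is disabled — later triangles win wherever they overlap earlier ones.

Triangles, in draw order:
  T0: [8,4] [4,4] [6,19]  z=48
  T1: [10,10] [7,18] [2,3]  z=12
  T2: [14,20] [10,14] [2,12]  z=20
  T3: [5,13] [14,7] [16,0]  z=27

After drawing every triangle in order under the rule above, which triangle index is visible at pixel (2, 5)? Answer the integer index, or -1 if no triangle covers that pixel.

T0:
  2·area = 60  (B↔C swapped to make it positive)
  edge (8, 4)→(6, 19): d=(-2,15) right/bottom  bias=-1
  edge (6, 19)→(4, 4): d=(-2,-15) top-left  bias=+0
  edge (4, 4)→(8, 4): d=(4,0) top-left  bias=+0
    (2,2)@(5, 5): e=[43,13,4] → █
    (3,2)@(7, 5): e=[13,43,4] → █
    (4,2)@(9, 5): e=[-17,73,4] → ·
    (2,3)@(5, 7): e=[39,9,12] → █
    (4,3)@(9, 7): e=[-21,69,12] → ·
    (2,4)@(5, 9): e=[35,5,20] → █
    (4,4)@(9, 9): e=[-25,65,20] → ·
    (2,5)@(5, 11): e=[31,1,28] → █
    (4,5)@(9, 11): e=[-29,61,28] → ·
    (2,6)@(5, 13): e=[27,-3,36] → ·
    (3,6)@(7, 13): e=[-3,27,36] → ·
  covered (8 px):
    · · · · · · · ·
    · · · · · · · ·
    · · █ █ · · · ·
    · · █ █ · · · ·
    · · █ █ · · · ·
    · · █ █ · · · ·
    · · · · · · · ·
    · · · · · · · ·
    · · · · · · · ·
    · · · · · · · ·
    · · · · · · · ·
    · · · · · · · ·
T1:
  2·area = 85
  edge (10, 10)→(7, 18): d=(-3,8) right/bottom  bias=-1
  edge (7, 18)→(2, 3): d=(-5,-15) top-left  bias=+0
  edge (2, 3)→(10, 10): d=(8,7) right/bottom  bias=-1
    (1,2)@(3, 5): e=[71,5,9] → █
    (2,2)@(5, 5): e=[55,35,-5] → ·
    (1,3)@(3, 7): e=[65,-5,25] → ·
    (2,3)@(5, 7): e=[49,25,11] → █
    (3,3)@(7, 7): e=[33,55,-3] → ·
    (2,4)@(5, 9): e=[43,15,27] → █
    (3,4)@(7, 9): e=[27,45,13] → █
    (4,4)@(9, 9): e=[11,75,-1] → ·
    (2,5)@(5, 11): e=[37,5,43] → █
    (4,5)@(9, 11): e=[5,65,15] → █
    (5,5)@(11, 11): e=[-11,95,1] → ·
    (2,6)@(5, 13): e=[31,-5,59] → ·
  covered (10 px):
    · · · · · · · ·
    · · · · · · · ·
    · █ · · · · · ·
    · · █ · · · · ·
    · · █ █ · · · ·
    · · █ █ █ · · ·
    · · · █ · · · ·
    · · · █ · · · ·
    · · · █ · · · ·
    · · · · · · · ·
    · · · · · · · ·
    · · · · · · · ·
T2:
  2·area = 40  (B↔C swapped to make it positive)
  edge (14, 20)→(2, 12): d=(-12,-8) top-left  bias=+0
  edge (2, 12)→(10, 14): d=(8,2) right/bottom  bias=-1
  edge (10, 14)→(14, 20): d=(4,6) right/bottom  bias=-1
    (2,6)@(5, 13): e=[12,2,26] → █
    (3,6)@(7, 13): e=[28,-2,14] → ·
    (2,7)@(5, 15): e=[-12,18,34] → ·
    (3,7)@(7, 15): e=[4,14,22] → █
    (4,7)@(9, 15): e=[20,10,10] → █
    (5,7)@(11, 15): e=[36,6,-2] → ·
    (3,8)@(7, 17): e=[-20,30,30] → ·
    (4,8)@(9, 17): e=[-4,26,18] → ·
    (5,8)@(11, 17): e=[12,22,6] → █
    (6,8)@(13, 17): e=[28,18,-6] → ·
    (5,9)@(11, 19): e=[-12,38,14] → ·
    (6,9)@(13, 19): e=[4,34,2] → █
  covered (5 px):
    · · · · · · · ·
    · · · · · · · ·
    · · · · · · · ·
    · · · · · · · ·
    · · · · · · · ·
    · · · · · · · ·
    · · █ · · · · ·
    · · · █ █ · · ·
    · · · · · █ · ·
    · · · · · · █ ·
    · · · · · · · ·
    · · · · · · · ·
T3:
  2·area = 51  (B↔C swapped to make it positive)
  edge (5, 13)→(16, 0): d=(11,-13) top-left  bias=+0
  edge (16, 0)→(14, 7): d=(-2,7) right/bottom  bias=-1
  edge (14, 7)→(5, 13): d=(-9,6) right/bottom  bias=-1
    (7,1)@(15, 3): e=[20,1,30] → █
    (6,2)@(13, 5): e=[16,11,24] → █
    (7,2)@(15, 5): e=[42,-3,12] → ·
    (5,3)@(11, 7): e=[12,21,18] → █
    (7,3)@(15, 7): e=[64,-7,-6] → ·
    (4,4)@(9, 9): e=[8,31,12] → █
    (5,4)@(11, 9): e=[34,17,0] → ·  [on edge]
    (6,4)@(13, 9): e=[60,3,-12] → ·
    (3,5)@(7, 11): e=[4,41,6] → █
    (4,5)@(9, 11): e=[30,27,-6] → ·
    (2,6)@(5, 13): e=[0,51,0] → ·  [on edge]
    (3,6)@(7, 13): e=[26,37,-12] → ·
  covered (6 px):
    · · · · · · · ·
    · · · · · · · █
    · · · · · · █ ·
    · · · · · █ █ ·
    · · · · █ · · ·
    · · · █ · · · ·
    · · · · · · · ·
    · · · · · · · ·
    · · · · · · · ·
    · · · · · · · ·
    · · · · · · · ·
    · · · · · · · ·

Z-buffer (winner per pixel, '.' = empty):
  . . . . . . . .
  . . . . . . . 3
  . 1 0 0 . . 3 .
  . . 1 0 . 3 3 .
  . . 1 1 3 . . .
  . . 1 3 1 . . .
  . . 2 1 . . . .
  . . . 2 2 . . .
  . . . 1 . 2 . .
  . . . . . . 2 .
  . . . . . . . .
  . . . . . . . .

Result: 1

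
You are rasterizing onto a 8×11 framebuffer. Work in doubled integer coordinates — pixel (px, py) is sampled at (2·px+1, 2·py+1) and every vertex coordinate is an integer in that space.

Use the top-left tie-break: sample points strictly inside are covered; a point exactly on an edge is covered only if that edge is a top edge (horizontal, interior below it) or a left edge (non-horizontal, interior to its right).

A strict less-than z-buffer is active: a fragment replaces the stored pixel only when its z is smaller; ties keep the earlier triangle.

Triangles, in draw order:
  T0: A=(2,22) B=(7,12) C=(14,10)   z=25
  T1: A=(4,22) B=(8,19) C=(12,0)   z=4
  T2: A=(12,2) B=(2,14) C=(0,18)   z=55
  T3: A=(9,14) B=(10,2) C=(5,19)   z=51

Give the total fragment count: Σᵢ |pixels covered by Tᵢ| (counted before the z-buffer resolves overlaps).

T0:
  2·area = 60
  edge (2, 22)→(7, 12): d=(5,-10) top-left  bias=+0
  edge (7, 12)→(14, 10): d=(7,-2) top-left  bias=+0
  edge (14, 10)→(2, 22): d=(-12,12) right/bottom  bias=-1
    (7,4)@(15, 9): e=[65,-5,0] → ·  [on edge]
    (5,5)@(11, 11): e=[35,1,24] → █
    (6,5)@(13, 11): e=[55,5,0] → ·  [on edge]
    (3,6)@(7, 13): e=[5,7,48] → █
    (4,6)@(9, 13): e=[25,11,24] → █
    (5,6)@(11, 13): e=[45,15,0] → ·  [on edge]
    (3,7)@(7, 15): e=[15,21,24] → █
    (4,7)@(9, 15): e=[35,25,0] → ·  [on edge]
    (2,8)@(5, 17): e=[5,31,24] → █
    (3,8)@(7, 17): e=[25,35,0] → ·  [on edge]
    (2,9)@(5, 19): e=[15,45,0] → ·  [on edge]
    (1,10)@(3, 21): e=[5,55,0] → ·  [on edge]
  covered (5 px):
    · · · · · · · ·
    · · · · · · · ·
    · · · · · · · ·
    · · · · · · · ·
    · · · · · · · ·
    · · · · · █ · ·
    · · · █ █ · · ·
    · · · █ · · · ·
    · · █ · · · · ·
    · · · · · · · ·
    · · · · · · · ·
T1:
  2·area = 64  (B↔C swapped to make it positive)
  edge (4, 22)→(12, 0): d=(8,-22) top-left  bias=+0
  edge (12, 0)→(8, 19): d=(-4,19) right/bottom  bias=-1
  edge (8, 19)→(4, 22): d=(-4,3) right/bottom  bias=-1
    (5,1)@(11, 3): e=[2,7,55] → █
    (6,1)@(13, 3): e=[46,-31,49] → ·
    (5,2)@(11, 5): e=[18,-1,47] → ·
    (4,4)@(9, 9): e=[6,21,37] → █
    (5,4)@(11, 9): e=[50,-17,31] → ·
    (4,5)@(9, 11): e=[22,13,29] → █
    (5,5)@(11, 11): e=[66,-25,23] → ·
    (4,6)@(9, 13): e=[38,5,21] → █
    (5,6)@(11, 13): e=[82,-33,15] → ·
    (3,7)@(7, 15): e=[10,35,19] → █
    (4,7)@(9, 15): e=[54,-3,13] → ·
    (3,8)@(7, 17): e=[26,27,11] → █
  covered (8 px):
    · · · · · · · ·
    · · · · · █ · ·
    · · · · · · · ·
    · · · · · · · ·
    · · · · █ · · ·
    · · · · █ · · ·
    · · · · █ · · ·
    · · · █ · · · ·
    · · · █ · · · ·
    · · · █ · · · ·
    · · █ · · · · ·
T2:
  2·area = 16  (B↔C swapped to make it positive)
  edge (12, 2)→(0, 18): d=(-12,16) right/bottom  bias=-1
  edge (0, 18)→(2, 14): d=(2,-4) top-left  bias=+0
  edge (2, 14)→(12, 2): d=(10,-12) top-left  bias=+0
    (2,5)@(5, 11): e=[4,6,6] → █
    (3,5)@(7, 11): e=[-28,14,30] → ·
    (1,6)@(3, 13): e=[12,2,2] → █
    (2,6)@(5, 13): e=[-20,10,26] → ·
    (1,7)@(3, 15): e=[-12,6,22] → ·
  covered (2 px):
    · · · · · · · ·
    · · · · · · · ·
    · · · · · · · ·
    · · · · · · · ·
    · · · · · · · ·
    · · █ · · · · ·
    · █ · · · · · ·
    · · · · · · · ·
    · · · · · · · ·
    · · · · · · · ·
    · · · · · · · ·
T3:
  2·area = 43  (B↔C swapped to make it positive)
  edge (9, 14)→(5, 19): d=(-4,5) right/bottom  bias=-1
  edge (5, 19)→(10, 2): d=(5,-17) top-left  bias=+0
  edge (10, 2)→(9, 14): d=(-1,12) right/bottom  bias=-1
    (4,3)@(9, 7): e=[28,8,7] → █
    (5,3)@(11, 7): e=[18,42,-17] → ·
    (4,4)@(9, 9): e=[20,18,5] → █
    (5,4)@(11, 9): e=[10,52,-19] → ·
    (6,4)@(13, 9): e=[0,86,-43] → ·  [on edge]
    (4,5)@(9, 11): e=[12,28,3] → █
    (5,5)@(11, 11): e=[2,62,-21] → ·
    (3,6)@(7, 13): e=[14,4,25] → █
    (5,6)@(11, 13): e=[-6,72,-23] → ·
    (3,7)@(7, 15): e=[6,14,23] → █
    (4,7)@(9, 15): e=[-4,48,-1] → ·
    (3,8)@(7, 17): e=[-2,24,21] → ·
    (2,9)@(5, 19): e=[0,0,43] → ·  [on edge]
  covered (6 px):
    · · · · · · · ·
    · · · · · · · ·
    · · · · · · · ·
    · · · · █ · · ·
    · · · · █ · · ·
    · · · · █ · · ·
    · · · █ █ · · ·
    · · · █ · · · ·
    · · · · · · · ·
    · · · · · · · ·
    · · · · · · · ·

Final: 21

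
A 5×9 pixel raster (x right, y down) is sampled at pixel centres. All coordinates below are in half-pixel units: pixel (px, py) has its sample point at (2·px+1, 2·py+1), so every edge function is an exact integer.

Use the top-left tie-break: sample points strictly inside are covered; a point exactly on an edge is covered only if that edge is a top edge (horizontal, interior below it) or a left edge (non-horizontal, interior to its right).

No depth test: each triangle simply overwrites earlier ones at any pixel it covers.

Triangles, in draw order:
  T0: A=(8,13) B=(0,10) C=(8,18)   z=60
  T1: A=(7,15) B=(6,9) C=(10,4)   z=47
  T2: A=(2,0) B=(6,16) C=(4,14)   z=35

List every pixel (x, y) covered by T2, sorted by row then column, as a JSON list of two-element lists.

T0:
  2·area = 40  (B↔C swapped to make it positive)
  edge (8, 13)→(8, 18): d=(0,5) right/bottom  bias=-1
  edge (8, 18)→(0, 10): d=(-8,-8) top-left  bias=+0
  edge (0, 10)→(8, 13): d=(8,3) right/bottom  bias=-1
    (0,5)@(1, 11): e=[35,0,5] → #  [on edge]
    (1,5)@(3, 11): e=[25,16,-1] → ·
    (0,6)@(1, 13): e=[35,-16,21] → ·
    (1,6)@(3, 13): e=[25,0,15] → #  [on edge]
    (2,6)@(5, 13): e=[15,16,9] → #
    (3,6)@(7, 13): e=[5,32,3] → #
    (4,6)@(9, 13): e=[-5,48,-3] → ·
    (1,7)@(3, 15): e=[25,-16,31] → ·
    (2,7)@(5, 15): e=[15,0,25] → #  [on edge]
    (4,7)@(9, 15): e=[-5,32,13] → ·
    (2,8)@(5, 17): e=[15,-16,41] → ·
    (3,8)@(7, 17): e=[5,0,35] → #  [on edge]
  covered (7 px):
    · · · · ·
    · · · · ·
    · · · · ·
    · · · · ·
    · · · · ·
    # · · · ·
    · # # # ·
    · · # # ·
    · · · # ·
T1:
  2·area = 29
  edge (7, 15)→(6, 9): d=(-1,-6) top-left  bias=+0
  edge (6, 9)→(10, 4): d=(4,-5) top-left  bias=+0
  edge (10, 4)→(7, 15): d=(-3,11) right/bottom  bias=-1
    (2,1)@(5, 3): e=[0,-29,58] → ·  [on edge]
    (4,3)@(9, 7): e=[20,7,2] → #
    (3,4)@(7, 9): e=[6,5,18] → #
    (4,4)@(9, 9): e=[18,15,-4] → ·
    (3,5)@(7, 11): e=[4,13,12] → #
    (4,5)@(9, 11): e=[16,23,-10] → ·
    (3,6)@(7, 13): e=[2,21,6] → #
    (4,6)@(9, 13): e=[14,31,-16] → ·
    (3,7)@(7, 15): e=[0,29,0] → ·  [on edge]
  covered (4 px):
    · · · · ·
    · · · · ·
    · · · · ·
    · · · · #
    · · · # ·
    · · · # ·
    · · · # ·
    · · · · ·
    · · · · ·
T2:
  2·area = 24
  edge (2, 0)→(6, 16): d=(4,16) right/bottom  bias=-1
  edge (6, 16)→(4, 14): d=(-2,-2) top-left  bias=+0
  edge (4, 14)→(2, 0): d=(-2,-14) top-left  bias=+0
    (1,2)@(3, 5): e=[4,16,4] → #
    (2,2)@(5, 5): e=[-28,20,32] → ·
    (1,3)@(3, 7): e=[12,12,0] → #  [on edge]
    (2,3)@(5, 7): e=[-20,16,28] → ·
    (1,4)@(3, 9): e=[20,8,-4] → ·
    (0,5)@(1, 11): e=[60,0,-36] → ·  [on edge]
    (1,6)@(3, 13): e=[36,0,-12] → ·  [on edge]
    (2,6)@(5, 13): e=[4,4,16] → #
    (3,6)@(7, 13): e=[-28,8,44] → ·
    (2,7)@(5, 15): e=[12,0,12] → #  [on edge]
    (3,7)@(7, 15): e=[-20,4,40] → ·
    (2,8)@(5, 17): e=[20,-4,8] → ·
    (3,8)@(7, 17): e=[-12,0,36] → ·  [on edge]
  covered (4 px):
    · · · · ·
    · · · · ·
    · # · · ·
    · # · · ·
    · · · · ·
    · · · · ·
    · · # · ·
    · · # · ·
    · · · · ·

Answer: [[1,2],[1,3],[2,6],[2,7]]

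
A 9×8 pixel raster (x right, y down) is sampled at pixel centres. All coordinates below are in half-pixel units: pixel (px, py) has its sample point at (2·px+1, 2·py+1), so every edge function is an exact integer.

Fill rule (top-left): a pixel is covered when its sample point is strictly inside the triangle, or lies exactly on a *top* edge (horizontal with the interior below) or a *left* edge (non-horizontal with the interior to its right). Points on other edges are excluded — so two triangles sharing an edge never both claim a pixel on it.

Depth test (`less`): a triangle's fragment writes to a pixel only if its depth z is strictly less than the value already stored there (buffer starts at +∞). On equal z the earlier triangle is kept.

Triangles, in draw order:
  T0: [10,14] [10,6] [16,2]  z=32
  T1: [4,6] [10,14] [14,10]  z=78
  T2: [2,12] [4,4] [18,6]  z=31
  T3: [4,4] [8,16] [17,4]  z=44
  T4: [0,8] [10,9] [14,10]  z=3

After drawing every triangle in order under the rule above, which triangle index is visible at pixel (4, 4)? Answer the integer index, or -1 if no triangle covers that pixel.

T0:
  2·area = 48
  edge (10, 14)→(10, 6): d=(0,-8) top-left  bias=+0
  edge (10, 6)→(16, 2): d=(6,-4) top-left  bias=+0
  edge (16, 2)→(10, 14): d=(-6,12) right/bottom  bias=-1
    (7,1)@(15, 3): e=[40,2,6] → █
    (8,1)@(17, 3): e=[56,10,-18] → ·
    (6,2)@(13, 5): e=[24,6,18] → █
    (7,2)@(15, 5): e=[40,14,-6] → ·
    (5,3)@(11, 7): e=[8,10,30] → █
    (7,3)@(15, 7): e=[40,26,-18] → ·
    (5,4)@(11, 9): e=[8,22,18] → █
    (6,4)@(13, 9): e=[24,30,-6] → ·
    (5,5)@(11, 11): e=[8,34,6] → █
    (6,5)@(13, 11): e=[24,42,-18] → ·
    (5,6)@(11, 13): e=[8,46,-6] → ·
  covered (6 px):
    · · · · · · · · ·
    · · · · · · · █ ·
    · · · · · · █ · ·
    · · · · · █ █ · ·
    · · · · · █ · · ·
    · · · · · █ · · ·
    · · · · · · · · ·
    · · · · · · · · ·
T1:
  2·area = 56  (B↔C swapped to make it positive)
  edge (4, 6)→(14, 10): d=(10,4) right/bottom  bias=-1
  edge (14, 10)→(10, 14): d=(-4,4) right/bottom  bias=-1
  edge (10, 14)→(4, 6): d=(-6,-8) top-left  bias=+0
    (2,3)@(5, 7): e=[6,48,2] → █
    (3,3)@(7, 7): e=[-2,40,18] → ·
    (8,3)@(17, 7): e=[-42,0,98] → ·  [on edge]
    (2,4)@(5, 9): e=[26,40,-10] → ·
    (3,4)@(7, 9): e=[18,32,6] → █
    (4,4)@(9, 9): e=[10,24,22] → █
    (5,4)@(11, 9): e=[2,16,38] → █
    (6,4)@(13, 9): e=[-6,8,54] → ·
    (7,4)@(15, 9): e=[-14,0,70] → ·  [on edge]
    (3,5)@(7, 11): e=[38,24,-6] → ·
    (4,5)@(9, 11): e=[30,16,10] → █
    (6,5)@(13, 11): e=[14,0,42] → ·  [on edge]
    (5,6)@(11, 13): e=[42,0,14] → ·  [on edge]
    (4,7)@(9, 15): e=[70,0,-14] → ·  [on edge]
  covered (6 px):
    · · · · · · · · ·
    · · · · · · · · ·
    · · · · · · · · ·
    · · █ · · · · · ·
    · · · █ █ █ · · ·
    · · · · █ █ · · ·
    · · · · · · · · ·
    · · · · · · · · ·
T2:
  2·area = 116
  edge (2, 12)→(4, 4): d=(2,-8) top-left  bias=+0
  edge (4, 4)→(18, 6): d=(14,2) right/bottom  bias=-1
  edge (18, 6)→(2, 12): d=(-16,6) right/bottom  bias=-1
    (2,2)@(5, 5): e=[10,12,94] → █
    (3,2)@(7, 5): e=[26,8,82] → █
    (4,2)@(9, 5): e=[42,4,70] → █
    (5,2)@(11, 5): e=[58,0,58] → ·  [on edge]
    (2,3)@(5, 7): e=[14,40,62] → █
    (5,3)@(11, 7): e=[62,28,26] → █
    (6,3)@(13, 7): e=[78,24,14] → █
    (7,3)@(15, 7): e=[94,20,2] → █
    (8,3)@(17, 7): e=[110,16,-10] → ·
    (1,4)@(3, 9): e=[2,72,42] → █
    (5,4)@(11, 9): e=[66,56,-6] → ·
    (6,4)@(13, 9): e=[82,52,-18] → ·
  covered (14 px):
    · · · · · · · · ·
    · · · · · · · · ·
    · · █ █ █ · · · ·
    · · █ █ █ █ █ █ ·
    · █ █ █ █ · · · ·
    · █ · · · · · · ·
    · · · · · · · · ·
    · · · · · · · · ·
T3:
  2·area = 156  (B↔C swapped to make it positive)
  edge (4, 4)→(17, 4): d=(13,0) top-left  bias=+0
  edge (17, 4)→(8, 16): d=(-9,12) right/bottom  bias=-1
  edge (8, 16)→(4, 4): d=(-4,-12) top-left  bias=+0
    (1,0)@(3, 1): e=[-39,195,0] → ·  [on edge]
    (2,2)@(5, 5): e=[13,135,8] → █
    (3,2)@(7, 5): e=[13,111,32] → █
    (4,2)@(9, 5): e=[13,87,56] → █
    (5,2)@(11, 5): e=[13,63,80] → █
    (6,2)@(13, 5): e=[13,39,104] → █
    (7,2)@(15, 5): e=[13,15,128] → █
    (8,2)@(17, 5): e=[13,-9,152] → ·
    (2,3)@(5, 7): e=[39,117,0] → █  [on edge]
    (7,3)@(15, 7): e=[39,-3,120] → ·
    (2,4)@(5, 9): e=[65,99,-8] → ·
    (3,4)@(7, 9): e=[65,75,16] → █
    (3,6)@(7, 13): e=[117,39,0] → █  [on edge]
  covered (20 px):
    · · · · · · · · ·
    · · · · · · · · ·
    · · █ █ █ █ █ █ ·
    · · █ █ █ █ █ · ·
    · · · █ █ █ █ · ·
    · · · █ █ █ · · ·
    · · · █ █ · · · ·
    · · · · · · · · ·
T4:
  2·area = 6
  edge (0, 8)→(10, 9): d=(10,1) right/bottom  bias=-1
  edge (10, 9)→(14, 10): d=(4,1) right/bottom  bias=-1
  edge (14, 10)→(0, 8): d=(-14,-2) top-left  bias=+0
    (3,4)@(7, 9): e=[3,3,0] → █  [on edge]
    (4,4)@(9, 9): e=[1,1,4] → █
    (5,4)@(11, 9): e=[-1,-1,8] → ·
    (3,5)@(7, 11): e=[23,11,-28] → ·
    (4,5)@(9, 11): e=[21,9,-24] → ·
  covered (2 px):
    · · · · · · · · ·
    · · · · · · · · ·
    · · · · · · · · ·
    · · · · · · · · ·
    · · · █ █ · · · ·
    · · · · · · · · ·
    · · · · · · · · ·
    · · · · · · · · ·

Z-buffer (winner per pixel, '.' = empty):
  . . . . . . . . .
  . . . . . . . 0 .
  . . 2 2 2 3 0 3 .
  . . 2 2 2 2 2 2 .
  . 2 2 4 4 0 3 . .
  . 2 . 3 3 0 . . .
  . . . 3 3 . . . .
  . . . . . . . . .

Result: 4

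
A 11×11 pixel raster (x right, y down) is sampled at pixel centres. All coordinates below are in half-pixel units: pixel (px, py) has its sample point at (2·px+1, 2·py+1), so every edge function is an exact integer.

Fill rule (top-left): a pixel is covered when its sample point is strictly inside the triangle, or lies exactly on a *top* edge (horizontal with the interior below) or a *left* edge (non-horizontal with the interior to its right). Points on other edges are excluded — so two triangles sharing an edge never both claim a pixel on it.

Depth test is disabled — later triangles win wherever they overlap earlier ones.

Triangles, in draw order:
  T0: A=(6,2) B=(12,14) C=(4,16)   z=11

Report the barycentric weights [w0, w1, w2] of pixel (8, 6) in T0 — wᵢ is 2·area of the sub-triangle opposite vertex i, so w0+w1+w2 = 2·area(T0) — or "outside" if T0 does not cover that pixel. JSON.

T0:
  2·area = 108
  edge (6, 2)→(12, 14): d=(6,12) right/bottom  bias=-1
  edge (12, 14)→(4, 16): d=(-8,2) right/bottom  bias=-1
  edge (4, 16)→(6, 2): d=(2,-14) top-left  bias=+0
    (3,2)@(7, 5): e=[6,82,20] → █
    (4,2)@(9, 5): e=[-18,78,48] → ·
    (3,3)@(7, 7): e=[18,66,24] → █
    (4,3)@(9, 7): e=[-6,62,52] → ·
    (2,4)@(5, 9): e=[54,54,0] → █  [on edge]
    (4,4)@(9, 9): e=[6,46,56] → █
    (5,4)@(11, 9): e=[-18,42,84] → ·
    (2,5)@(5, 11): e=[66,38,4] → █
    (5,5)@(11, 11): e=[-6,26,88] → ·
    (2,6)@(5, 13): e=[78,22,8] → █
    (5,6)@(11, 13): e=[6,10,92] → █
    (6,6)@(13, 13): e=[-18,6,120] → ·
  covered (14 px):
    · · · · · · · · · · ·
    · · · · · · · · · · ·
    · · · █ · · · · · · ·
    · · · █ · · · · · · ·
    · · █ █ █ · · · · · ·
    · · █ █ █ · · · · · ·
    · · █ █ █ █ · · · · ·
    · · █ █ · · · · · · ·
    · · · · · · · · · · ·
    · · · · · · · · · · ·
    · · · · · · · · · · ·

Final: "outside"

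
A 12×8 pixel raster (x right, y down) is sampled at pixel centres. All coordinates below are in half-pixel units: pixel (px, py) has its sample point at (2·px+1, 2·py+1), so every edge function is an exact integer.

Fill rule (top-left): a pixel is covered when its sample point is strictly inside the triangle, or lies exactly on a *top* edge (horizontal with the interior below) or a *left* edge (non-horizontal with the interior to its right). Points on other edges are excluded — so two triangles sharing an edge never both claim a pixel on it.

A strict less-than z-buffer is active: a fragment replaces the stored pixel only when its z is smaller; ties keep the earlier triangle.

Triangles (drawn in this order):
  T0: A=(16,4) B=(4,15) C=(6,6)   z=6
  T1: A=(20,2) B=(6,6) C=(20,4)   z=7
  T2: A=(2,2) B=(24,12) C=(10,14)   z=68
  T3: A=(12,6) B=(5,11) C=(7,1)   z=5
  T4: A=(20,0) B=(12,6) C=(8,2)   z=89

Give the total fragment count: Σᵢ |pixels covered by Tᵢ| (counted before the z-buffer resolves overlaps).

T0:
  2·area = 86
  edge (16, 4)→(4, 15): d=(-12,11) right/bottom  bias=-1
  edge (4, 15)→(6, 6): d=(2,-9) top-left  bias=+0
  edge (6, 6)→(16, 4): d=(10,-2) top-left  bias=+0
    (10,1)@(21, 3): e=[-43,129,0] → ·  [on edge]
    (5,2)@(11, 5): e=[43,43,0] → █  [on edge]
    (6,2)@(13, 5): e=[21,61,4] → █
    (7,2)@(15, 5): e=[-1,79,8] → ·
    (0,3)@(1, 7): e=[129,-43,0] → ·  [on edge]
    (3,3)@(7, 7): e=[63,11,12] → █
    (4,3)@(9, 7): e=[41,29,16] → █
    (6,3)@(13, 7): e=[-3,65,24] → ·
    (3,4)@(7, 9): e=[39,15,32] → █
    (5,4)@(11, 9): e=[-5,51,40] → ·
    (2,5)@(5, 11): e=[37,1,48] → █
    (4,5)@(9, 11): e=[-7,37,56] → ·
  covered (10 px):
    · · · · · · · · · · · ·
    · · · · · · · · · · · ·
    · · · · · █ █ · · · · ·
    · · · █ █ █ · · · · · ·
    · · · █ █ · · · · · · ·
    · · █ █ · · · · · · · ·
    · · █ · · · · · · · · ·
    · · · · · · · · · · · ·
T1:
  2·area = 28  (B↔C swapped to make it positive)
  edge (20, 2)→(20, 4): d=(0,2) right/bottom  bias=-1
  edge (20, 4)→(6, 6): d=(-14,2) right/bottom  bias=-1
  edge (6, 6)→(20, 2): d=(14,-4) top-left  bias=+0
    (8,1)@(17, 3): e=[6,20,2] → █
    (9,1)@(19, 3): e=[2,16,10] → █
    (10,1)@(21, 3): e=[-2,12,18] → ·
    (5,2)@(11, 5): e=[18,4,6] → █
    (6,2)@(13, 5): e=[14,0,14] → ·  [on edge]
    (8,2)@(17, 5): e=[6,-8,30] → ·
    (9,2)@(19, 5): e=[2,-12,38] → ·
    (5,3)@(11, 7): e=[18,-24,34] → ·
  covered (3 px):
    · · · · · · · · · · · ·
    · · · · · · · · █ █ · ·
    · · · · · █ · · · · · ·
    · · · · · · · · · · · ·
    · · · · · · · · · · · ·
    · · · · · · · · · · · ·
    · · · · · · · · · · · ·
    · · · · · · · · · · · ·
T2:
  2·area = 184
  edge (2, 2)→(24, 12): d=(22,10) right/bottom  bias=-1
  edge (24, 12)→(10, 14): d=(-14,2) right/bottom  bias=-1
  edge (10, 14)→(2, 2): d=(-8,-12) top-left  bias=+0
    (1,1)@(3, 3): e=[12,168,4] → █
    (2,1)@(5, 3): e=[-8,164,28] → ·
    (1,2)@(3, 5): e=[56,140,-12] → ·
    (2,2)@(5, 5): e=[36,136,12] → █
    (3,2)@(7, 5): e=[16,132,36] → █
    (4,2)@(9, 5): e=[-4,128,60] → ·
    (2,3)@(5, 7): e=[80,108,-4] → ·
    (3,3)@(7, 7): e=[60,104,20] → █
    (4,3)@(9, 7): e=[40,100,44] → █
    (5,3)@(11, 7): e=[20,96,68] → █
    (6,3)@(13, 7): e=[0,92,92] → ·  [on edge]
    (3,4)@(7, 9): e=[104,76,4] → █
    (8,6)@(17, 13): e=[92,0,92] → ·  [on edge]
    (1,7)@(3, 15): e=[276,0,-92] → ·  [on edge]
  covered (22 px):
    · · · · · · · · · · · ·
    · █ · · · · · · · · · ·
    · · █ █ · · · · · · · ·
    · · · █ █ █ · · · · · ·
    · · · █ █ █ █ █ █ · · ·
    · · · · █ █ █ █ █ █ █ ·
    · · · · · █ █ █ · · · ·
    · · · · · · · · · · · ·
T3:
  2·area = 60
  edge (12, 6)→(5, 11): d=(-7,5) right/bottom  bias=-1
  edge (5, 11)→(7, 1): d=(2,-10) top-left  bias=+0
  edge (7, 1)→(12, 6): d=(5,5) right/bottom  bias=-1
    (3,0)@(7, 1): e=[60,0,0] → ·  [on edge]
    (9,0)@(19, 1): e=[0,120,-60] → ·  [on edge]
    (3,1)@(7, 3): e=[46,4,10] → █
    (4,1)@(9, 3): e=[36,24,0] → ·  [on edge]
    (3,2)@(7, 5): e=[32,8,20] → █
    (4,2)@(9, 5): e=[22,28,10] → █
    (5,2)@(11, 5): e=[12,48,0] → ·  [on edge]
    (3,3)@(7, 7): e=[18,12,30] → █
    (5,3)@(11, 7): e=[-2,52,10] → ·
    (6,3)@(13, 7): e=[-12,72,0] → ·  [on edge]
    (3,4)@(7, 9): e=[4,16,40] → █
    (4,4)@(9, 9): e=[-6,36,30] → ·
    (7,4)@(15, 9): e=[-36,96,0] → ·  [on edge]
    (2,5)@(5, 11): e=[0,0,60] → ·  [on edge]
    (8,5)@(17, 11): e=[-60,120,0] → ·  [on edge]
    (9,6)@(19, 13): e=[-84,144,0] → ·  [on edge]
    (10,7)@(21, 15): e=[-108,168,0] → ·  [on edge]
  covered (6 px):
    · · · · · · · · · · · ·
    · · · █ · · · · · · · ·
    · · · █ █ · · · · · · ·
    · · · █ █ · · · · · · ·
    · · · █ · · · · · · · ·
    · · · · · · · · · · · ·
    · · · · · · · · · · · ·
    · · · · · · · · · · · ·
T4:
  2·area = 56
  edge (20, 0)→(12, 6): d=(-8,6) right/bottom  bias=-1
  edge (12, 6)→(8, 2): d=(-4,-4) top-left  bias=+0
  edge (8, 2)→(20, 0): d=(12,-2) top-left  bias=+0
    (3,0)@(7, 1): e=[70,0,-14] → ·  [on edge]
    (7,0)@(15, 1): e=[22,32,2] → █
    (8,0)@(17, 1): e=[10,40,6] → █
    (9,0)@(19, 1): e=[-2,48,10] → ·
    (4,1)@(9, 3): e=[42,0,14] → █  [on edge]
    (5,1)@(11, 3): e=[30,8,18] → █
    (6,1)@(13, 3): e=[18,16,22] → █
    (8,1)@(17, 3): e=[-6,32,30] → ·
    (4,2)@(9, 5): e=[26,-8,38] → ·
    (5,2)@(11, 5): e=[14,0,42] → █  [on edge]
    (7,2)@(15, 5): e=[-10,16,50] → ·
    (5,3)@(11, 7): e=[-2,-8,66] → ·
    (6,3)@(13, 7): e=[-14,0,70] → ·  [on edge]
    (7,4)@(15, 9): e=[-42,0,98] → ·  [on edge]
    (8,5)@(17, 11): e=[-70,0,126] → ·  [on edge]
    (9,6)@(19, 13): e=[-98,0,154] → ·  [on edge]
    (10,7)@(21, 15): e=[-126,0,182] → ·  [on edge]
  covered (8 px):
    · · · · · · · █ █ · · ·
    · · · · █ █ █ █ · · · ·
    · · · · · █ █ · · · · ·
    · · · · · · · · · · · ·
    · · · · · · · · · · · ·
    · · · · · · · · · · · ·
    · · · · · · · · · · · ·
    · · · · · · · · · · · ·

Answer: 49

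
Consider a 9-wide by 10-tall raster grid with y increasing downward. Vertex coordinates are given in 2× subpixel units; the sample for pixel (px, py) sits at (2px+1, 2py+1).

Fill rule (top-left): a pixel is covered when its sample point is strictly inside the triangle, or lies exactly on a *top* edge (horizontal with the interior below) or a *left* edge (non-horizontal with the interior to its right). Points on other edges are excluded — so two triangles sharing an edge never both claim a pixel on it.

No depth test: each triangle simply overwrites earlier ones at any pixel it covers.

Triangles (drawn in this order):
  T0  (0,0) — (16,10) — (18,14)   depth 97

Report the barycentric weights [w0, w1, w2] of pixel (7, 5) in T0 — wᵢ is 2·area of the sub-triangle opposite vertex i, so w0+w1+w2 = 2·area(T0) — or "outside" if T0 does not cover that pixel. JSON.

T0:
  2·area = 44
  edge (0, 0)→(16, 10): d=(16,10) right/bottom  bias=-1
  edge (16, 10)→(18, 14): d=(2,4) right/bottom  bias=-1
  edge (18, 14)→(0, 0): d=(-18,-14) top-left  bias=+0
    (3,2)@(7, 5): e=[10,26,8] → X
    (4,2)@(9, 5): e=[-10,18,36] → .
    (3,3)@(7, 7): e=[42,30,-28] → .
    (4,3)@(9, 7): e=[22,22,0] → X  [on edge]
    (5,3)@(11, 7): e=[2,14,28] → X
    (6,3)@(13, 7): e=[-18,6,56] → .
    (4,4)@(9, 9): e=[54,26,-36] → .
    (5,4)@(11, 9): e=[34,18,-8] → .
    (6,4)@(13, 9): e=[14,10,20] → X
    (7,4)@(15, 9): e=[-6,2,48] → .
    (6,5)@(13, 11): e=[46,14,-16] → .
    (7,5)@(15, 11): e=[26,6,12] → X
  covered (6 px):
    . . . . . . . . .
    . . . . . . . . .
    . . . X . . . . .
    . . . . X X . . .
    . . . . . . X . .
    . . . . . . . X .
    . . . . . . . . X
    . . . . . . . . .
    . . . . . . . . .
    . . . . . . . . .

Final: [6,12,26]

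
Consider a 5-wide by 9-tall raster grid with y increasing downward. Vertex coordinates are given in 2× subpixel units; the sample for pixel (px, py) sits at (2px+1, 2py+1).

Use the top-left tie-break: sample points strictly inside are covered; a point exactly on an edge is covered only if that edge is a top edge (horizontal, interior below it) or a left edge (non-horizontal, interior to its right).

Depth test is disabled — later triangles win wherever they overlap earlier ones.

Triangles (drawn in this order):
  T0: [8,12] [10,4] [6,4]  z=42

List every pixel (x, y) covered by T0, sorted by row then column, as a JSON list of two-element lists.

T0:
  2·area = 32  (B↔C swapped to make it positive)
  edge (8, 12)→(6, 4): d=(-2,-8) top-left  bias=+0
  edge (6, 4)→(10, 4): d=(4,0) top-left  bias=+0
  edge (10, 4)→(8, 12): d=(-2,8) right/bottom  bias=-1
    (3,2)@(7, 5): e=[6,4,22] → #
    (4,2)@(9, 5): e=[22,4,6] → #
    (3,3)@(7, 7): e=[2,12,18] → #
    (3,4)@(7, 9): e=[-2,20,14] → ·
    (4,4)@(9, 9): e=[14,20,-2] → ·
  covered (4 px):
    · · · · ·
    · · · · ·
    · · · # #
    · · · # #
    · · · · ·
    · · · · ·
    · · · · ·
    · · · · ·
    · · · · ·

Result: [[3,2],[4,2],[3,3],[4,3]]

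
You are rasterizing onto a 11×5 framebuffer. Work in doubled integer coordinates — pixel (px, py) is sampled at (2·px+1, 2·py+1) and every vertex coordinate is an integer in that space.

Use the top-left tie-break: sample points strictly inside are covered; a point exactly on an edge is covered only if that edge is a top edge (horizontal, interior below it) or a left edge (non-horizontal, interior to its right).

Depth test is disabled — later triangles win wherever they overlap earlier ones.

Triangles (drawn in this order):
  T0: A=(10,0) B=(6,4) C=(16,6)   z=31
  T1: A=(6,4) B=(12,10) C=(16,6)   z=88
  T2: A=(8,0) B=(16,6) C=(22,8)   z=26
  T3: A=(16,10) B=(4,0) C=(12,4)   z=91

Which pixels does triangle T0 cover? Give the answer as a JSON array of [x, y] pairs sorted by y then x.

T0:
  2·area = 48  (B↔C swapped to make it positive)
  edge (10, 0)→(16, 6): d=(6,6) right/bottom  bias=-1
  edge (16, 6)→(6, 4): d=(-10,-2) top-left  bias=+0
  edge (6, 4)→(10, 0): d=(4,-4) top-left  bias=+0
    (4,0)@(9, 1): e=[12,36,0] → #  [on edge]
    (5,0)@(11, 1): e=[0,40,8] → ·  [on edge]
    (0,1)@(1, 3): e=[72,0,-24] → ·  [on edge]
    (3,1)@(7, 3): e=[36,12,0] → #  [on edge]
    (5,1)@(11, 3): e=[12,20,16] → #
    (6,1)@(13, 3): e=[0,24,24] → ·  [on edge]
    (2,2)@(5, 5): e=[60,-12,0] → ·  [on edge]
    (3,2)@(7, 5): e=[48,-8,8] → ·
    (4,2)@(9, 5): e=[36,-4,16] → ·
    (5,2)@(11, 5): e=[24,0,24] → #  [on edge]
    (6,2)@(13, 5): e=[12,4,32] → #
    (7,2)@(15, 5): e=[0,8,40] → ·  [on edge]
    (1,3)@(3, 7): e=[84,-36,0] → ·  [on edge]
    (8,3)@(17, 7): e=[0,-8,56] → ·  [on edge]
    (10,3)@(21, 7): e=[-24,0,72] → ·  [on edge]
    (0,4)@(1, 9): e=[108,-60,0] → ·  [on edge]
    (9,4)@(19, 9): e=[0,-24,72] → ·  [on edge]
  covered (6 px):
    · · · · # · · · · · ·
    · · · # # # · · · · ·
    · · · · · # # · · · ·
    · · · · · · · · · · ·
    · · · · · · · · · · ·
T1:
  2·area = 48  (B↔C swapped to make it positive)
  edge (6, 4)→(16, 6): d=(10,2) right/bottom  bias=-1
  edge (16, 6)→(12, 10): d=(-4,4) right/bottom  bias=-1
  edge (12, 10)→(6, 4): d=(-6,-6) top-left  bias=+0
    (1,0)@(3, 1): e=[-24,72,0] → ·  [on edge]
    (10,0)@(21, 1): e=[-60,0,108] → ·  [on edge]
    (0,1)@(1, 3): e=[0,72,-24] → ·  [on edge]
    (2,1)@(5, 3): e=[-8,56,0] → ·  [on edge]
    (9,1)@(19, 3): e=[-36,0,84] → ·  [on edge]
    (3,2)@(7, 5): e=[8,40,0] → #  [on edge]
    (4,2)@(9, 5): e=[4,32,12] → #
    (5,2)@(11, 5): e=[0,24,24] → ·  [on edge]
    (8,2)@(17, 5): e=[-12,0,60] → ·  [on edge]
    (3,3)@(7, 7): e=[28,32,-12] → ·
    (4,3)@(9, 7): e=[24,24,0] → #  [on edge]
    (5,3)@(11, 7): e=[20,16,12] → #
    (7,3)@(15, 7): e=[12,0,36] → ·  [on edge]
    (10,3)@(21, 7): e=[0,-24,72] → ·  [on edge]
    (5,4)@(11, 9): e=[40,8,0] → #  [on edge]
    (6,4)@(13, 9): e=[36,0,12] → ·  [on edge]
  covered (6 px):
    · · · · · · · · · · ·
    · · · · · · · · · · ·
    · · · # # · · · · · ·
    · · · · # # # · · · ·
    · · · · · # · · · · ·
T2:
  2·area = 20  (B↔C swapped to make it positive)
  edge (8, 0)→(22, 8): d=(14,8) right/bottom  bias=-1
  edge (22, 8)→(16, 6): d=(-6,-2) top-left  bias=+0
  edge (16, 6)→(8, 0): d=(-8,-6) top-left  bias=+0
    (0,0)@(1, 1): e=[70,0,-50] → ·  [on edge]
    (3,1)@(7, 3): e=[50,0,-30] → ·  [on edge]
    (6,1)@(13, 3): e=[2,12,6] → #
    (7,1)@(15, 3): e=[-14,16,18] → ·
    (6,2)@(13, 5): e=[30,0,-10] → ·  [on edge]
    (7,2)@(15, 5): e=[14,4,2] → #
    (8,2)@(17, 5): e=[-2,8,14] → ·
    (7,3)@(15, 7): e=[42,-8,-14] → ·
    (9,3)@(19, 7): e=[10,0,10] → #  [on edge]
    (10,3)@(21, 7): e=[-6,4,22] → ·
    (9,4)@(19, 9): e=[38,-12,-6] → ·
  covered (3 px):
    · · · · · · · · · · ·
    · · · · · · # · · · ·
    · · · · · · · # · · ·
    · · · · · · · · · # ·
    · · · · · · · · · · ·
T3:
  2·area = 32
  edge (16, 10)→(4, 0): d=(-12,-10) top-left  bias=+0
  edge (4, 0)→(12, 4): d=(8,4) right/bottom  bias=-1
  edge (12, 4)→(16, 10): d=(4,6) right/bottom  bias=-1
    (4,1)@(9, 3): e=[14,4,14] → #
    (5,1)@(11, 3): e=[34,-4,2] → ·
    (4,2)@(9, 5): e=[-10,20,22] → ·
    (5,2)@(11, 5): e=[10,12,10] → #
    (6,2)@(13, 5): e=[30,4,-2] → ·
    (5,3)@(11, 7): e=[-14,28,18] → ·
    (6,3)@(13, 7): e=[6,20,6] → #
    (7,3)@(15, 7): e=[26,12,-6] → ·
    (6,4)@(13, 9): e=[-18,36,14] → ·
    (7,4)@(15, 9): e=[2,28,2] → #
    (8,4)@(17, 9): e=[22,20,-10] → ·
  covered (4 px):
    · · · · · · · · · · ·
    · · · · # · · · · · ·
    · · · · · # · · · · ·
    · · · · · · # · · · ·
    · · · · · · · # · · ·

Final: [[4,0],[3,1],[4,1],[5,1],[5,2],[6,2]]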